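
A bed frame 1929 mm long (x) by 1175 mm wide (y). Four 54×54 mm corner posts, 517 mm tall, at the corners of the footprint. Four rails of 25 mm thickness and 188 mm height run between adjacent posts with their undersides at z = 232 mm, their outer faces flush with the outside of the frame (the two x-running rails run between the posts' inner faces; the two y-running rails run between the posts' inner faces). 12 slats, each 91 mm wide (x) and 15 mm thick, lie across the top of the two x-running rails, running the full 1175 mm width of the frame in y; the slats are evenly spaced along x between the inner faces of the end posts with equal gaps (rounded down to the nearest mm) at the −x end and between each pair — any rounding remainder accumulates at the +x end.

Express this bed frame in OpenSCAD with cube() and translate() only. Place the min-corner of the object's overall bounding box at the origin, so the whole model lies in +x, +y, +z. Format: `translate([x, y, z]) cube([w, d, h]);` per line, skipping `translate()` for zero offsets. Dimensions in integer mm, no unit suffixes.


cube([54, 54, 517]);
translate([0, 1121, 0]) cube([54, 54, 517]);
translate([1875, 0, 0]) cube([54, 54, 517]);
translate([1875, 1121, 0]) cube([54, 54, 517]);
translate([54, 0, 232]) cube([1821, 25, 188]);
translate([54, 1150, 232]) cube([1821, 25, 188]);
translate([0, 54, 232]) cube([25, 1067, 188]);
translate([1904, 54, 232]) cube([25, 1067, 188]);
translate([110, 0, 420]) cube([91, 1175, 15]);
translate([257, 0, 420]) cube([91, 1175, 15]);
translate([404, 0, 420]) cube([91, 1175, 15]);
translate([551, 0, 420]) cube([91, 1175, 15]);
translate([698, 0, 420]) cube([91, 1175, 15]);
translate([845, 0, 420]) cube([91, 1175, 15]);
translate([992, 0, 420]) cube([91, 1175, 15]);
translate([1139, 0, 420]) cube([91, 1175, 15]);
translate([1286, 0, 420]) cube([91, 1175, 15]);
translate([1433, 0, 420]) cube([91, 1175, 15]);
translate([1580, 0, 420]) cube([91, 1175, 15]);
translate([1727, 0, 420]) cube([91, 1175, 15]);


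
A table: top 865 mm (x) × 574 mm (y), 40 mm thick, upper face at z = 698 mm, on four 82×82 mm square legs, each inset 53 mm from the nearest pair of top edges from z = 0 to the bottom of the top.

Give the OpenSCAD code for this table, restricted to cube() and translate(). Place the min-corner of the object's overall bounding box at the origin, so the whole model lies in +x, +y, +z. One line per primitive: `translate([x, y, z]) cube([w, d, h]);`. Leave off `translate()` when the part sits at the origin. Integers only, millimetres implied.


translate([0, 0, 658]) cube([865, 574, 40]);
translate([53, 53, 0]) cube([82, 82, 658]);
translate([730, 53, 0]) cube([82, 82, 658]);
translate([53, 439, 0]) cube([82, 82, 658]);
translate([730, 439, 0]) cube([82, 82, 658]);


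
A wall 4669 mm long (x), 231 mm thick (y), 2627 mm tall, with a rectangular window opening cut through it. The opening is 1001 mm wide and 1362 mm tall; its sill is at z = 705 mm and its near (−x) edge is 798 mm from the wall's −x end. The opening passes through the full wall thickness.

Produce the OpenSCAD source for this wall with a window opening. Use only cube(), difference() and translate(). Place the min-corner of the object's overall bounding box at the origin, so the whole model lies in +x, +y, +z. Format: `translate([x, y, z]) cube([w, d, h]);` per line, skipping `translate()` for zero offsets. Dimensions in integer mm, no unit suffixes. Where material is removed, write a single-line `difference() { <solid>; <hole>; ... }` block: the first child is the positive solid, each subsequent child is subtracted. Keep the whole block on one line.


difference() { cube([4669, 231, 2627]); translate([798, 0, 705]) cube([1001, 231, 1362]); }


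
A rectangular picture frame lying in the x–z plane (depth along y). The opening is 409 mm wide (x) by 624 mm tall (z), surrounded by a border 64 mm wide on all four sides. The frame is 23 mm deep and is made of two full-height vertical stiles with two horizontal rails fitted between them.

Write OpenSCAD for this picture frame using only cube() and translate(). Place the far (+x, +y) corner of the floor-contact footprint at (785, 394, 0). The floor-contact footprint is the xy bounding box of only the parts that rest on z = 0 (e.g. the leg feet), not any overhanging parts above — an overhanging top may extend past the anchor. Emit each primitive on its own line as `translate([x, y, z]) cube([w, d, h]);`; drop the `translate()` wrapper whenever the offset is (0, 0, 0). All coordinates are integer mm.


translate([248, 371, 0]) cube([64, 23, 752]);
translate([721, 371, 0]) cube([64, 23, 752]);
translate([312, 371, 0]) cube([409, 23, 64]);
translate([312, 371, 688]) cube([409, 23, 64]);


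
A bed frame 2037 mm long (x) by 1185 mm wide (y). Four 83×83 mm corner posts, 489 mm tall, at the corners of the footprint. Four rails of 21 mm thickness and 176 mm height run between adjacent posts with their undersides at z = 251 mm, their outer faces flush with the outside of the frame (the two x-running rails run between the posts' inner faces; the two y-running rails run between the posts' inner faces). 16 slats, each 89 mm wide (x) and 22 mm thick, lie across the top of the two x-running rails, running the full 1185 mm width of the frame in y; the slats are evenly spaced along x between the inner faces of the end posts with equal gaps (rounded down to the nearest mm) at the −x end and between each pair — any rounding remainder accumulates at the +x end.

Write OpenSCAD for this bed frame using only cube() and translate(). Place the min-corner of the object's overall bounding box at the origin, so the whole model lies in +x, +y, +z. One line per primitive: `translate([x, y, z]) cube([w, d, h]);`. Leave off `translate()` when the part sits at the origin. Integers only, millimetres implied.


// slat z = rail_z + rail_h = 251 + 176 = 427
// slat gap = ⌊(1871 − 16·89) / 17⌋ = 26
cube([83, 83, 489]);
translate([0, 1102, 0]) cube([83, 83, 489]);
translate([1954, 0, 0]) cube([83, 83, 489]);
translate([1954, 1102, 0]) cube([83, 83, 489]);
translate([83, 0, 251]) cube([1871, 21, 176]);
translate([83, 1164, 251]) cube([1871, 21, 176]);
translate([0, 83, 251]) cube([21, 1019, 176]);
translate([2016, 83, 251]) cube([21, 1019, 176]);
translate([109, 0, 427]) cube([89, 1185, 22]);
translate([224, 0, 427]) cube([89, 1185, 22]);
translate([339, 0, 427]) cube([89, 1185, 22]);
translate([454, 0, 427]) cube([89, 1185, 22]);
translate([569, 0, 427]) cube([89, 1185, 22]);
translate([684, 0, 427]) cube([89, 1185, 22]);
translate([799, 0, 427]) cube([89, 1185, 22]);
translate([914, 0, 427]) cube([89, 1185, 22]);
translate([1029, 0, 427]) cube([89, 1185, 22]);
translate([1144, 0, 427]) cube([89, 1185, 22]);
translate([1259, 0, 427]) cube([89, 1185, 22]);
translate([1374, 0, 427]) cube([89, 1185, 22]);
translate([1489, 0, 427]) cube([89, 1185, 22]);
translate([1604, 0, 427]) cube([89, 1185, 22]);
translate([1719, 0, 427]) cube([89, 1185, 22]);
translate([1834, 0, 427]) cube([89, 1185, 22]);


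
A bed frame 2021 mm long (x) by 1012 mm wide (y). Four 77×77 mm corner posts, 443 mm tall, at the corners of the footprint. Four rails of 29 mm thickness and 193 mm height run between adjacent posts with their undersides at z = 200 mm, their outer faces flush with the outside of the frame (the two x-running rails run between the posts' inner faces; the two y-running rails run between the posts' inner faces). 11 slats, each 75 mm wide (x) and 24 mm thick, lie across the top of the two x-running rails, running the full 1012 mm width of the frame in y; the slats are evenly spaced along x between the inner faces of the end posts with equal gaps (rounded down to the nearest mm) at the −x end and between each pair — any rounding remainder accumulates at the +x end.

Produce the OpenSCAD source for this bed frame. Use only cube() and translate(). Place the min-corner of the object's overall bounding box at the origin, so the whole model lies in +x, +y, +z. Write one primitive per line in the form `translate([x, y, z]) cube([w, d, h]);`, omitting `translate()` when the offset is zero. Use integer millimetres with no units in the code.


// slat z = rail_z + rail_h = 200 + 193 = 393
// slat gap = ⌊(1867 − 11·75) / 12⌋ = 86
cube([77, 77, 443]);
translate([0, 935, 0]) cube([77, 77, 443]);
translate([1944, 0, 0]) cube([77, 77, 443]);
translate([1944, 935, 0]) cube([77, 77, 443]);
translate([77, 0, 200]) cube([1867, 29, 193]);
translate([77, 983, 200]) cube([1867, 29, 193]);
translate([0, 77, 200]) cube([29, 858, 193]);
translate([1992, 77, 200]) cube([29, 858, 193]);
translate([163, 0, 393]) cube([75, 1012, 24]);
translate([324, 0, 393]) cube([75, 1012, 24]);
translate([485, 0, 393]) cube([75, 1012, 24]);
translate([646, 0, 393]) cube([75, 1012, 24]);
translate([807, 0, 393]) cube([75, 1012, 24]);
translate([968, 0, 393]) cube([75, 1012, 24]);
translate([1129, 0, 393]) cube([75, 1012, 24]);
translate([1290, 0, 393]) cube([75, 1012, 24]);
translate([1451, 0, 393]) cube([75, 1012, 24]);
translate([1612, 0, 393]) cube([75, 1012, 24]);
translate([1773, 0, 393]) cube([75, 1012, 24]);


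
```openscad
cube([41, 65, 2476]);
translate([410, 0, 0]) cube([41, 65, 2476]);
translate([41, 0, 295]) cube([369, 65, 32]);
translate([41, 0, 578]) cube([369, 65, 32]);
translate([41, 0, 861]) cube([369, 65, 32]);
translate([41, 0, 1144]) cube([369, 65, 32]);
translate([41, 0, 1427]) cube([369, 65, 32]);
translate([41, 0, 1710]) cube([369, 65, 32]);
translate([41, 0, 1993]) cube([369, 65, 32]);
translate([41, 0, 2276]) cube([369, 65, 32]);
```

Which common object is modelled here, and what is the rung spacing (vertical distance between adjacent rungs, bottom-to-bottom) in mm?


A ladder. The rung spacing is 283 mm.

Two tall 41×65 posts with 8 short bars between them — a ladder. Adjacent rungs sit at z = 295 and z = 578, so the spacing is 578 − 295 = 283 mm.


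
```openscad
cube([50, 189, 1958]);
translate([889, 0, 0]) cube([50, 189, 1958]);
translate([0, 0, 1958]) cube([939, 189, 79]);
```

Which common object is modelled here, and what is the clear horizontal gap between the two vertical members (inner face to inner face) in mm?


A door frame. The clear opening width is 839 mm.

Two 1958 mm tall posts with a header on top — a door frame. The left jamb is 50 mm wide at x = 0; the right jamb starts at x = 889. The clear opening is 889 − 50 = 839 mm.


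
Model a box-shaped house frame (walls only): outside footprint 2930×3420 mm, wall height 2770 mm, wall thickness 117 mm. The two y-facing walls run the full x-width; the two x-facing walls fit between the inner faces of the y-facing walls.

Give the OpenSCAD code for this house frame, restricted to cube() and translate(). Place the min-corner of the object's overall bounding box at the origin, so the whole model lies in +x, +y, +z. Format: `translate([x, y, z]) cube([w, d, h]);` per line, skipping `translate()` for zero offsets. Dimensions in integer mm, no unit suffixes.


cube([2930, 117, 2770]);
translate([0, 3303, 0]) cube([2930, 117, 2770]);
translate([0, 117, 0]) cube([117, 3186, 2770]);
translate([2813, 117, 0]) cube([117, 3186, 2770]);


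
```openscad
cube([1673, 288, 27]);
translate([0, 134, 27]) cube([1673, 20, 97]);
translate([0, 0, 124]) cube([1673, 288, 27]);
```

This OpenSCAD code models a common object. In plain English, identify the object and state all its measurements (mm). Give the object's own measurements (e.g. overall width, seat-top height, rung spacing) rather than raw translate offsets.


An I-beam lying along x, 1673 mm long. Overall section height 151 mm. Two flanges 288 mm wide (y) and 27 mm thick, one on the floor and one at the top; a web 20 mm thick runs between them, centred on the flange width.


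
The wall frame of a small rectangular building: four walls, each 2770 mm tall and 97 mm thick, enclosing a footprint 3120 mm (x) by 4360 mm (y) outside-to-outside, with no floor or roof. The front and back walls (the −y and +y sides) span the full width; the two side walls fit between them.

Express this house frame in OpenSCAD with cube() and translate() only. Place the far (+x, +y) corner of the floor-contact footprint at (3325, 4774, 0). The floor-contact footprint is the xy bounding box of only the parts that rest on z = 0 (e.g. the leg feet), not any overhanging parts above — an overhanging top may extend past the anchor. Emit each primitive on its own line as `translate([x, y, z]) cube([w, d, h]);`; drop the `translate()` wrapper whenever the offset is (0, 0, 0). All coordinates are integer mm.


translate([205, 414, 0]) cube([3120, 97, 2770]);
translate([205, 4677, 0]) cube([3120, 97, 2770]);
translate([205, 511, 0]) cube([97, 4166, 2770]);
translate([3228, 511, 0]) cube([97, 4166, 2770]);


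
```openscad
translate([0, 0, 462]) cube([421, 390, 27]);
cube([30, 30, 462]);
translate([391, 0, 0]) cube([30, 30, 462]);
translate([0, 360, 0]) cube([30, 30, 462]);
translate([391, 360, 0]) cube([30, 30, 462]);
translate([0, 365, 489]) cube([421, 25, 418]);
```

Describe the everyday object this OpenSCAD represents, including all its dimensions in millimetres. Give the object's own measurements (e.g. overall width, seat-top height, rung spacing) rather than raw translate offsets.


A chair. The seat is a 421×390×27 mm slab with its top at z = 489 mm, on four 30×30 mm corner legs (flush with the seat edges, standing on z = 0). A flat backrest 25 mm thick, 418 mm tall, spans the full seat width and rises from the seat top along its +y edge, rear face flush with the rear of the seat.


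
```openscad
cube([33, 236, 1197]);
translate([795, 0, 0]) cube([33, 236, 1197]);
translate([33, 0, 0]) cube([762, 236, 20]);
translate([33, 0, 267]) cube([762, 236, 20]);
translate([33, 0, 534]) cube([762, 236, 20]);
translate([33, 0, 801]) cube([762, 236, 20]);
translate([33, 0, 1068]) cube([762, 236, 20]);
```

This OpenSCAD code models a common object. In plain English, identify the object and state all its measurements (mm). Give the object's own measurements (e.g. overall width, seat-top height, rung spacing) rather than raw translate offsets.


An open bookshelf. Two side panels, each 33 mm thick, 236 mm deep and 1197 mm tall, stand 828 mm apart (outside-to-outside). Between them sit 5 shelves, each 20 mm thick and 236 mm deep, spanning the full gap between the sides. The bottom shelf rests on the floor (its underside at z = 0) and the clear gap between one shelf's top and the next shelf's underside is 247 mm.


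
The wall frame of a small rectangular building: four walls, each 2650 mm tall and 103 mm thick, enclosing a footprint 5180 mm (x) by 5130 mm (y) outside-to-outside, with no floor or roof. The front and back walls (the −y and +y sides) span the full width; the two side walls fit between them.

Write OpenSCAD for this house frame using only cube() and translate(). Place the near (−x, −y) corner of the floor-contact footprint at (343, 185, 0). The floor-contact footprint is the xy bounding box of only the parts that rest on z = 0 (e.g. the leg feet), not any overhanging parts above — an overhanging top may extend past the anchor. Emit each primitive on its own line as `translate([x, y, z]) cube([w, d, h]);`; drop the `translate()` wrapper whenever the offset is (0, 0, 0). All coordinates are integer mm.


translate([343, 185, 0]) cube([5180, 103, 2650]);
translate([343, 5212, 0]) cube([5180, 103, 2650]);
translate([343, 288, 0]) cube([103, 4924, 2650]);
translate([5420, 288, 0]) cube([103, 4924, 2650]);


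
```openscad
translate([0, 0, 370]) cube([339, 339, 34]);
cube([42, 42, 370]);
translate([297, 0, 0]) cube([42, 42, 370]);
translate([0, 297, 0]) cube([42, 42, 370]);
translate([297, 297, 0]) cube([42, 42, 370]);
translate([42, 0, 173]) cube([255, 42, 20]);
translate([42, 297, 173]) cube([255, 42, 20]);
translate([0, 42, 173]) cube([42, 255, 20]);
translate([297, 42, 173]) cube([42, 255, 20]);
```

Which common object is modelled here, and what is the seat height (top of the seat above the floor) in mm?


A stool. The seat height is 404 mm.

A 339×339×34 slab at z = 370 on four corner posts — a stool. The seat top is 370 + 34 = 404 mm.


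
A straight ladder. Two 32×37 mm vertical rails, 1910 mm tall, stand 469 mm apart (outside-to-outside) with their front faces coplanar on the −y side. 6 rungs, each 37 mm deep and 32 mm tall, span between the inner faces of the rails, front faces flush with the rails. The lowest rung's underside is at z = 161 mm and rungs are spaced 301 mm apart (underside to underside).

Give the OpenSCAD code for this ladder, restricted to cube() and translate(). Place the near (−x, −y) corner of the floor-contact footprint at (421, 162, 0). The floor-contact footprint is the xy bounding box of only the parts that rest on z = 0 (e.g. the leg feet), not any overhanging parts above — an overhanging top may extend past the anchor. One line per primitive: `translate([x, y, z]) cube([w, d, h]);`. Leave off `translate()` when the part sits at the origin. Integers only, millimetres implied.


// rung span = 469 - 2*32 = 405
// rung[k] z = 161 + k*301
translate([421, 162, 0]) cube([32, 37, 1910]);
translate([858, 162, 0]) cube([32, 37, 1910]);
translate([453, 162, 161]) cube([405, 37, 32]);
translate([453, 162, 462]) cube([405, 37, 32]);
translate([453, 162, 763]) cube([405, 37, 32]);
translate([453, 162, 1064]) cube([405, 37, 32]);
translate([453, 162, 1365]) cube([405, 37, 32]);
translate([453, 162, 1666]) cube([405, 37, 32]);


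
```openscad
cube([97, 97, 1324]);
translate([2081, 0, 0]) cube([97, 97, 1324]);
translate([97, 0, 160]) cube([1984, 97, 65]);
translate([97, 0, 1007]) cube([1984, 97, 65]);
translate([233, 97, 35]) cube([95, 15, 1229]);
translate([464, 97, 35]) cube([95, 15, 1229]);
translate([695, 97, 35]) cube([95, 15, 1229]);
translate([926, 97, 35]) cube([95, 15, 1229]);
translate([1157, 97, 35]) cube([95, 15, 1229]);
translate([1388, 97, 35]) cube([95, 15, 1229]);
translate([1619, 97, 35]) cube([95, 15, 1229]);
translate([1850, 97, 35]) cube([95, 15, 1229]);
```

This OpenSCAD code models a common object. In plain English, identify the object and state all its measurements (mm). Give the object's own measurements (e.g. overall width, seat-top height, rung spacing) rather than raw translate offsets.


A fence section. Two 97×97 mm posts, 1324 mm tall, stand on the floor with a clear span of 1984 mm between their inner faces. Two horizontal rails of 97×65 mm section span the gap between the posts with their undersides at z = 160 mm and z = 1007 mm, flush with the posts' −y face. 8 pickets, each 95 mm wide, 15 mm thick and 1229 mm tall, are fixed to the +y face of the rails with their bottoms at z = 35 mm, spaced across the span with a 136 mm gap after the −x post and between neighbouring pickets and before the +x post.


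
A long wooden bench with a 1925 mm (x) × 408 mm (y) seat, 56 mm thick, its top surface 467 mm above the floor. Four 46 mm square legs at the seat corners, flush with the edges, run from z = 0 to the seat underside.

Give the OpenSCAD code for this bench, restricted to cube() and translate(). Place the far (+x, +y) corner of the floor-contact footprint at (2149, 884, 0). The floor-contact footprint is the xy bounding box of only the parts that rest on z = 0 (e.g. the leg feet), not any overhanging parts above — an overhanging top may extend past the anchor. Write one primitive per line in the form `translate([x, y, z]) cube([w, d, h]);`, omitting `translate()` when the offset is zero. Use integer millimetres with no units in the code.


// leg_h = 467 − 56 = 411
translate([224, 476, 411]) cube([1925, 408, 56]);
translate([224, 476, 0]) cube([46, 46, 411]);
translate([224, 838, 0]) cube([46, 46, 411]);
translate([2103, 476, 0]) cube([46, 46, 411]);
translate([2103, 838, 0]) cube([46, 46, 411]);


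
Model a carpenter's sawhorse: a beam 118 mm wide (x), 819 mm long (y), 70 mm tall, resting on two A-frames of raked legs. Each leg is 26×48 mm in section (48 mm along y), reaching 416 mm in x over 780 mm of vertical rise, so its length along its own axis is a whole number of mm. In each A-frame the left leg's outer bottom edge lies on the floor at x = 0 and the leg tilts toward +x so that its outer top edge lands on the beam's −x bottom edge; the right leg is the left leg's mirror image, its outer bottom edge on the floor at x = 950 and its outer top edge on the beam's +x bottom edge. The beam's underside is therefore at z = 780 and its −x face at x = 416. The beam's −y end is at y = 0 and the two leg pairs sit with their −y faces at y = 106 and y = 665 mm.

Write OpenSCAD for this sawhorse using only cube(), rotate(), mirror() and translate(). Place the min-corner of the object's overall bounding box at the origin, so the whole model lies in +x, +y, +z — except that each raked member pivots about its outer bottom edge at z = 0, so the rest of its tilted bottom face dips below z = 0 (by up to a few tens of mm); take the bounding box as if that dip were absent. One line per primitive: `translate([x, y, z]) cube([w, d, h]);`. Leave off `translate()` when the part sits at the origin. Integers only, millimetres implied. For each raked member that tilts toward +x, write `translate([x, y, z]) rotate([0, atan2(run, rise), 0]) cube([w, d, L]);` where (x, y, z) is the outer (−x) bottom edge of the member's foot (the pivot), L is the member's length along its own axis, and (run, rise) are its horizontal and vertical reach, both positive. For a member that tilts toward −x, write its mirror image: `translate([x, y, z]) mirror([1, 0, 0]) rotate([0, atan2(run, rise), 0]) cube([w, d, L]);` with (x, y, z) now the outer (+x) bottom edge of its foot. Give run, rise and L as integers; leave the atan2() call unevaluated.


translate([416, 0, 780]) cube([118, 819, 70]);
translate([0, 106, 0]) rotate([0, atan2(416, 780), 0]) cube([26, 48, 884]);
translate([950, 106, 0]) mirror([1, 0, 0]) rotate([0, atan2(416, 780), 0]) cube([26, 48, 884]);
translate([0, 665, 0]) rotate([0, atan2(416, 780), 0]) cube([26, 48, 884]);
translate([950, 665, 0]) mirror([1, 0, 0]) rotate([0, atan2(416, 780), 0]) cube([26, 48, 884]);


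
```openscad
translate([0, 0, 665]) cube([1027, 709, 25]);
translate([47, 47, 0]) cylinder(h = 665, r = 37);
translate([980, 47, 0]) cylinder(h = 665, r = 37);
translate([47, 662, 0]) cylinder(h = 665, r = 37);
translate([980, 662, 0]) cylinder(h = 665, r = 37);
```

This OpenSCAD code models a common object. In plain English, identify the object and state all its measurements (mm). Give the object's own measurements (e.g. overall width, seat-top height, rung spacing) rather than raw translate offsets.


A rectangular dining table. The top is 1027×709×25 mm with its upper surface at z = 690 mm. It stands on four round legs of 74 mm diameter, each leg's bounding box inset 10 mm from the nearest pair of top edges, running from the floor to the underside of the top.


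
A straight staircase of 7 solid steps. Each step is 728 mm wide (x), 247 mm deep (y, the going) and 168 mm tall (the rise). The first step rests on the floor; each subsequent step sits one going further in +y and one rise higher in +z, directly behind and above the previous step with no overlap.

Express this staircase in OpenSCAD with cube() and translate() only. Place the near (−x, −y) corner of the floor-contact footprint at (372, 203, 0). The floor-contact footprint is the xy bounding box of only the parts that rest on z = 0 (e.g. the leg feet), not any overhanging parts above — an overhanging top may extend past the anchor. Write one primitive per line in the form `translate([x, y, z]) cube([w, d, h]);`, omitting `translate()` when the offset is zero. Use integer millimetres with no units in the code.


translate([372, 203, 0]) cube([728, 247, 168]);
translate([372, 450, 168]) cube([728, 247, 168]);
translate([372, 697, 336]) cube([728, 247, 168]);
translate([372, 944, 504]) cube([728, 247, 168]);
translate([372, 1191, 672]) cube([728, 247, 168]);
translate([372, 1438, 840]) cube([728, 247, 168]);
translate([372, 1685, 1008]) cube([728, 247, 168]);


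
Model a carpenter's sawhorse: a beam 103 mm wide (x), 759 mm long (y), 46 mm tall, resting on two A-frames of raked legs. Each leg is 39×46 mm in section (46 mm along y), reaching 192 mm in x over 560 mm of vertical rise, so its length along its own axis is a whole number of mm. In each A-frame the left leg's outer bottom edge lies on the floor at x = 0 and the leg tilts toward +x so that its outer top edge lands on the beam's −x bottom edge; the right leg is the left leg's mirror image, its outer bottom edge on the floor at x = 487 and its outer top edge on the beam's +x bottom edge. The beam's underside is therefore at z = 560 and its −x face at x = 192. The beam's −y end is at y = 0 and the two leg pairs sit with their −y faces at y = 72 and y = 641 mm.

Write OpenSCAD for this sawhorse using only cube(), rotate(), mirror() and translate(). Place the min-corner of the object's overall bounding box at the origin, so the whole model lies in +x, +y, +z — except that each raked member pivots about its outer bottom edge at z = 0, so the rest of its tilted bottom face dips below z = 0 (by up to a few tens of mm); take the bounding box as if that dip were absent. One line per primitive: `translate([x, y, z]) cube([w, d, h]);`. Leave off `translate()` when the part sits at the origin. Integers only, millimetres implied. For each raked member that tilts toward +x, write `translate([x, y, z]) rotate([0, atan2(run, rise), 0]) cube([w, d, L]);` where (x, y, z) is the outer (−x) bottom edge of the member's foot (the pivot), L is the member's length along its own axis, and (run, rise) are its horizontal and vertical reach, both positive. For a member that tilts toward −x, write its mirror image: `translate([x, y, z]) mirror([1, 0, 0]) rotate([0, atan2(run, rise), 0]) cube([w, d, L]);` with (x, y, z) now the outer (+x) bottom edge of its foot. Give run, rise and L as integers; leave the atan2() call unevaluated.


translate([192, 0, 560]) cube([103, 759, 46]);
translate([0, 72, 0]) rotate([0, atan2(192, 560), 0]) cube([39, 46, 592]);
translate([487, 72, 0]) mirror([1, 0, 0]) rotate([0, atan2(192, 560), 0]) cube([39, 46, 592]);
translate([0, 641, 0]) rotate([0, atan2(192, 560), 0]) cube([39, 46, 592]);
translate([487, 641, 0]) mirror([1, 0, 0]) rotate([0, atan2(192, 560), 0]) cube([39, 46, 592]);


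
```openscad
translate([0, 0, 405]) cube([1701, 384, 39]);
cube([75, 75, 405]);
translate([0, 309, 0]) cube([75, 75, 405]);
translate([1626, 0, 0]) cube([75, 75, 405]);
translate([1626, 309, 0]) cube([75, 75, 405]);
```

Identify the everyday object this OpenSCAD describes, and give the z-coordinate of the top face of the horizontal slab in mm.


A bench. The seat-top height is 444 mm.

A long slab on four corner posts — a bench. The slab sits at z = 405 with thickness 39, so the top is 405 + 39 = 444 mm.


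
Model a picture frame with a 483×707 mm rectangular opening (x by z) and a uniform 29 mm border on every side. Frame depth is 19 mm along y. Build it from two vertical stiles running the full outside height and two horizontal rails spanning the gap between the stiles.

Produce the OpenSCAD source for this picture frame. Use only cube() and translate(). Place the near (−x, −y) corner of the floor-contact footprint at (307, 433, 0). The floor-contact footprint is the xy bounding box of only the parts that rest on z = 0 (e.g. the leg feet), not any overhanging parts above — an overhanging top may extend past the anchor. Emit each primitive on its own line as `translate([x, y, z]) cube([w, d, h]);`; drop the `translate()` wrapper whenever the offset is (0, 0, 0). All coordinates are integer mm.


translate([307, 433, 0]) cube([29, 19, 765]);
translate([819, 433, 0]) cube([29, 19, 765]);
translate([336, 433, 0]) cube([483, 19, 29]);
translate([336, 433, 736]) cube([483, 19, 29]);


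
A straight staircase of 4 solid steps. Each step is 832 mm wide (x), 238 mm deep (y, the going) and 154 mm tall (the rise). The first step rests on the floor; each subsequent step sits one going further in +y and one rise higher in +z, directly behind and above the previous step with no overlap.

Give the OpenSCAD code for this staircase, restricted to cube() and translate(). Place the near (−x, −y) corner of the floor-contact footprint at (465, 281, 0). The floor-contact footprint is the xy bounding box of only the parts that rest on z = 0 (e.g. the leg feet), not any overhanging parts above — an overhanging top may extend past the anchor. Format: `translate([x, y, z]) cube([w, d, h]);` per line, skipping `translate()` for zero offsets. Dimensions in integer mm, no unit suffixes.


translate([465, 281, 0]) cube([832, 238, 154]);
translate([465, 519, 154]) cube([832, 238, 154]);
translate([465, 757, 308]) cube([832, 238, 154]);
translate([465, 995, 462]) cube([832, 238, 154]);


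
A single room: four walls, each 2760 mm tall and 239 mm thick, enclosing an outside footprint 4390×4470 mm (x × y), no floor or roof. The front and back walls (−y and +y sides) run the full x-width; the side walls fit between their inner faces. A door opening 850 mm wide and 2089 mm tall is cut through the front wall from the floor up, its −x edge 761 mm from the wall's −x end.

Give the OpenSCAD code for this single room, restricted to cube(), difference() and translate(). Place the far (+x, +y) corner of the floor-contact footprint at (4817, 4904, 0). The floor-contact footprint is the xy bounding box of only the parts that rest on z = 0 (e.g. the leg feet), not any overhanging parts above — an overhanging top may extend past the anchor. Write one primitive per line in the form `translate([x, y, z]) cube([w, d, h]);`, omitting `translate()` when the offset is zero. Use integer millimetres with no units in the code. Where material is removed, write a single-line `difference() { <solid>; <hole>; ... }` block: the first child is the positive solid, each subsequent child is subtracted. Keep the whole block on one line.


difference() { translate([427, 434, 0]) cube([4390, 239, 2760]); translate([1188, 434, 0]) cube([850, 239, 2089]); }
translate([427, 4665, 0]) cube([4390, 239, 2760]);
translate([427, 673, 0]) cube([239, 3992, 2760]);
translate([4578, 673, 0]) cube([239, 3992, 2760]);


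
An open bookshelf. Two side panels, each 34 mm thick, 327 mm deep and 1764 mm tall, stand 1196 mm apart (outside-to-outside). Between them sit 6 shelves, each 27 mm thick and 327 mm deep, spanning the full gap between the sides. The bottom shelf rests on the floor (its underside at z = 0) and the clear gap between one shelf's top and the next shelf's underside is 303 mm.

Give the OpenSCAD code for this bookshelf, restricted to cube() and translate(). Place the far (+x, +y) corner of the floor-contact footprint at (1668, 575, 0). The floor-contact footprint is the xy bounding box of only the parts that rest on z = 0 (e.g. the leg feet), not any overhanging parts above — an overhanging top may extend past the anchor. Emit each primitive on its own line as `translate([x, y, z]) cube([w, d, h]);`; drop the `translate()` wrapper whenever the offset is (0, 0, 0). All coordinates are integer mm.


translate([472, 248, 0]) cube([34, 327, 1764]);
translate([1634, 248, 0]) cube([34, 327, 1764]);
translate([506, 248, 0]) cube([1128, 327, 27]);
translate([506, 248, 330]) cube([1128, 327, 27]);
translate([506, 248, 660]) cube([1128, 327, 27]);
translate([506, 248, 990]) cube([1128, 327, 27]);
translate([506, 248, 1320]) cube([1128, 327, 27]);
translate([506, 248, 1650]) cube([1128, 327, 27]);


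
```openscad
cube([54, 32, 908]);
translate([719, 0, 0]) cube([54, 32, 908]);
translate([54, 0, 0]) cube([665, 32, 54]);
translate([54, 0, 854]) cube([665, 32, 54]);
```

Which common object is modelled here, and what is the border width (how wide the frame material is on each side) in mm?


A picture frame. The border width is 54 mm.

Four thin pieces enclosing a rectangular opening — a picture frame. The two full-height stiles are 908 mm tall; the top rail sits at z = 854 and is 54 mm tall, so the border above the opening is 908 − 854 = 54 mm, matching the stile x-width.


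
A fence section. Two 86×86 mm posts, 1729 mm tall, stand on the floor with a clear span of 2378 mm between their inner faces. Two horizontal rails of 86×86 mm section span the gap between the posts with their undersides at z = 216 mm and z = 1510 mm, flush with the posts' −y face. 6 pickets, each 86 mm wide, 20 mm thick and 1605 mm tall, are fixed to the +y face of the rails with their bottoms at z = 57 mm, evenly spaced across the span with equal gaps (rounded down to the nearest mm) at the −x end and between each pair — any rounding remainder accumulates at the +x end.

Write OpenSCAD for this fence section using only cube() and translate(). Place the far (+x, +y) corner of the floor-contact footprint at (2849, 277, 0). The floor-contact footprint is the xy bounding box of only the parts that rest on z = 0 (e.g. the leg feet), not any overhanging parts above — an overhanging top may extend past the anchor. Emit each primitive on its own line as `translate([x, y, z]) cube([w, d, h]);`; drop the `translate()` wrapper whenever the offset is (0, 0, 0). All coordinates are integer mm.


translate([299, 191, 0]) cube([86, 86, 1729]);
translate([2763, 191, 0]) cube([86, 86, 1729]);
translate([385, 191, 216]) cube([2378, 86, 86]);
translate([385, 191, 1510]) cube([2378, 86, 86]);
translate([651, 277, 57]) cube([86, 20, 1605]);
translate([1003, 277, 57]) cube([86, 20, 1605]);
translate([1355, 277, 57]) cube([86, 20, 1605]);
translate([1707, 277, 57]) cube([86, 20, 1605]);
translate([2059, 277, 57]) cube([86, 20, 1605]);
translate([2411, 277, 57]) cube([86, 20, 1605]);


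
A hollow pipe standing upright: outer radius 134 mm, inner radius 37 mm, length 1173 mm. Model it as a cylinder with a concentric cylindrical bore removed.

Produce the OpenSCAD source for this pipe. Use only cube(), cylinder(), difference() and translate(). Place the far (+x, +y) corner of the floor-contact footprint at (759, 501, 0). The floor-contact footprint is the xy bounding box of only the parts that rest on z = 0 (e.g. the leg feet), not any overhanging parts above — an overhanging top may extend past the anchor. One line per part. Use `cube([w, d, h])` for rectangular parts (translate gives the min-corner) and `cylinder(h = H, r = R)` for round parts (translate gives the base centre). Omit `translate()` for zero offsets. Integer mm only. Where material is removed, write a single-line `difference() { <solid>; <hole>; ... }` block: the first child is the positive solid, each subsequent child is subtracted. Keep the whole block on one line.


difference() { translate([625, 367, 0]) cylinder(h = 1173, r = 134); translate([625, 367, 0]) cylinder(h = 1173, r = 37); }


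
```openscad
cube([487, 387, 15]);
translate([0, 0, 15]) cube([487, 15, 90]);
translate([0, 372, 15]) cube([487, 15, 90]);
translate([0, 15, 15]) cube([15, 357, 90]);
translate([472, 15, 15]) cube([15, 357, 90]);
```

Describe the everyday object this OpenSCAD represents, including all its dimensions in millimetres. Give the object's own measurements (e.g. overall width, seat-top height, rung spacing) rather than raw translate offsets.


An open-topped rectangular box: outside dimensions 487×387×105 mm, with a uniform wall and base thickness of 15 mm. The base is a full 487×387 slab on the floor; four walls sit on top of the base. The front and back walls (the −y and +y sides) span the full width; the two side walls fit between them.


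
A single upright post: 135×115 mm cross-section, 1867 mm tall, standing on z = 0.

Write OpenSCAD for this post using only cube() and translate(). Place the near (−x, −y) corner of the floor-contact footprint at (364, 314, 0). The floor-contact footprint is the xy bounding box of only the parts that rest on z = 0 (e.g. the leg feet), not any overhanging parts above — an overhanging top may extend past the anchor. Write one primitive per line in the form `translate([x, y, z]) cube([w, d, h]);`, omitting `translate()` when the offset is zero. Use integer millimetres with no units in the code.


translate([364, 314, 0]) cube([135, 115, 1867]);


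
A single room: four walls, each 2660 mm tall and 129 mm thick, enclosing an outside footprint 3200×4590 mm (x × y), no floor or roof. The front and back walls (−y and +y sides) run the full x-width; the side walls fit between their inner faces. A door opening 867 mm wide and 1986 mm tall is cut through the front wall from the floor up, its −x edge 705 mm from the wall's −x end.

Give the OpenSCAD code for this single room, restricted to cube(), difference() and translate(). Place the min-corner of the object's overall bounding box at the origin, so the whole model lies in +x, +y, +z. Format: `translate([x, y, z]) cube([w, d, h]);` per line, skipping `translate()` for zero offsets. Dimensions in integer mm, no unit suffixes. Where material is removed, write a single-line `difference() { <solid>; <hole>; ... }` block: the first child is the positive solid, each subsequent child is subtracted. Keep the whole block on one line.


difference() { cube([3200, 129, 2660]); translate([705, 0, 0]) cube([867, 129, 1986]); }
translate([0, 4461, 0]) cube([3200, 129, 2660]);
translate([0, 129, 0]) cube([129, 4332, 2660]);
translate([3071, 129, 0]) cube([129, 4332, 2660]);


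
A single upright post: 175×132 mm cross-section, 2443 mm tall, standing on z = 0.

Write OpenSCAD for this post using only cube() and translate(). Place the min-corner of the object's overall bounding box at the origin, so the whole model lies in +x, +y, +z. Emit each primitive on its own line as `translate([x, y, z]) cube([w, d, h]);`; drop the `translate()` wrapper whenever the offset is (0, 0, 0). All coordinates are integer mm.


cube([175, 132, 2443]);


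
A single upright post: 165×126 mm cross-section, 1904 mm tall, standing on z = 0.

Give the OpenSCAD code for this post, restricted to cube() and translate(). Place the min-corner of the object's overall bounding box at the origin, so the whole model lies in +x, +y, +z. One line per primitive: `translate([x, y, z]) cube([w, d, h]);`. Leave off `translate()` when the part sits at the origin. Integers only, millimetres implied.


cube([165, 126, 1904]);


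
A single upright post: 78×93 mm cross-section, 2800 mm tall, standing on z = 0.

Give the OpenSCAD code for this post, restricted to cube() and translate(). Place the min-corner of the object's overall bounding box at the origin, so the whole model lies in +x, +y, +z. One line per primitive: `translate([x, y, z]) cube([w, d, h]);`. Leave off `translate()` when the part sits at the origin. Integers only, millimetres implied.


cube([78, 93, 2800]);


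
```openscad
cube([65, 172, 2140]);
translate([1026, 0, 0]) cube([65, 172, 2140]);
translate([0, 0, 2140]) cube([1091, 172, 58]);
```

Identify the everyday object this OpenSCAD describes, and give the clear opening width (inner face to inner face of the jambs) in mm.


A door frame. The clear opening width is 961 mm.

Two 2140 mm tall posts with a header on top — a door frame. The left jamb is 65 mm wide at x = 0; the right jamb starts at x = 1026. The clear opening is 1026 − 65 = 961 mm.


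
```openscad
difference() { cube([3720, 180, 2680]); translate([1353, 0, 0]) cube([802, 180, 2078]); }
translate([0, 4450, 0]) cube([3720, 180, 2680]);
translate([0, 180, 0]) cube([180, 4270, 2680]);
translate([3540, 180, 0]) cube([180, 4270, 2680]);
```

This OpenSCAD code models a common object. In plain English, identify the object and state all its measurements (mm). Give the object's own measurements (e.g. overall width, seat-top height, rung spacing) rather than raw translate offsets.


A single room: four walls, each 2680 mm tall and 180 mm thick, enclosing an outside footprint 3720×4630 mm (x × y), no floor or roof. The front and back walls (−y and +y sides) run the full x-width; the side walls fit between their inner faces. A door opening 802 mm wide and 2078 mm tall is cut through the front wall from the floor up, its −x edge 1353 mm from the wall's −x end.
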